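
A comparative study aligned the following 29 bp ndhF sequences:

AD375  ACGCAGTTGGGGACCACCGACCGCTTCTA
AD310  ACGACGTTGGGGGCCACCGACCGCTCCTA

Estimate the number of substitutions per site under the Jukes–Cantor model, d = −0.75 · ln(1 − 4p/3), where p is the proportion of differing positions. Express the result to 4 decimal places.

The sequences differ at positions 4 (C/A), 5 (A/C), 13 (A/G), 26 (T/C).
p = 4/29 = 0.137931.
d = −0.75 · ln(1 − (4/3)·0.137931) = −0.75 · ln(0.816092) = −0.75 · (-0.203228) = 0.1524.

0.1524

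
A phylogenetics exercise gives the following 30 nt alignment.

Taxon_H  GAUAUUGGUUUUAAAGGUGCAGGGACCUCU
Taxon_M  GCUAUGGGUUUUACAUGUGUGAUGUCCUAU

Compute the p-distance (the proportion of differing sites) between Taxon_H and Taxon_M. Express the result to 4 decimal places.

Mismatches occur at site 2 (A/C), site 6 (U/G), site 14 (A/C), site 16 (G/U), site 20 (C/U), site 21 (A/G), site 22 (G/A), site 23 (G/U), site 25 (A/U), site 29 (C/A).
There are 10 differences over 30 sites, so p = 10/30 = 0.3333.

0.3333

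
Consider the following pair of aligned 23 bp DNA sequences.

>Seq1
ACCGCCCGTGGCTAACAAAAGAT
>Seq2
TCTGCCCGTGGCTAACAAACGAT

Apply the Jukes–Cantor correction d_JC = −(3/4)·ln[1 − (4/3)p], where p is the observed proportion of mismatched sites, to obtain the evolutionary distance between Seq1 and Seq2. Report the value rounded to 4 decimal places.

0.1433

Mismatches occur at site 1 (A→T), site 3 (C→T), site 20 (A→C).
p = 3/23 = 0.130435.
d = −0.75 · ln(1 − (4/3)·0.130435) = −0.75 · ln(0.826087) = −0.75 · (-0.191055) = 0.1433.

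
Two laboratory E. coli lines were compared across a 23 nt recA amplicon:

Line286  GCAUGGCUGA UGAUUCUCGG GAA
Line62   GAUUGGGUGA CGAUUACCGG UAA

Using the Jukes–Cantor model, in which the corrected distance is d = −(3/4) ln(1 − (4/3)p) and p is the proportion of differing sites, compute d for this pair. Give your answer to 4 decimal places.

Mismatches occur at site 2 (C→A), site 3 (A→U), site 7 (C→G), site 11 (U→C), site 16 (C→A), site 17 (U→C), site 21 (G→U).
p = 7/23 = 0.304348.
d = −0.75 · ln(1 − (4/3)·0.304348) = −0.75 · ln(0.594203) = −0.75 · (-0.520534) = 0.3904.

0.3904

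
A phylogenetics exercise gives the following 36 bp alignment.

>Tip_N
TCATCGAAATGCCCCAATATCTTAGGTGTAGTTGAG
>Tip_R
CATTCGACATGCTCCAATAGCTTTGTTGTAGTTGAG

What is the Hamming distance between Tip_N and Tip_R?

8

Differing sites — 1:T/C; 2:C/A; 3:A/T; 8:A/C; 13:C/T; 20:T/G; 24:A/T; 26:G/T.
That gives 8 mismatches out of 36 aligned sites, so the Hamming distance is 8.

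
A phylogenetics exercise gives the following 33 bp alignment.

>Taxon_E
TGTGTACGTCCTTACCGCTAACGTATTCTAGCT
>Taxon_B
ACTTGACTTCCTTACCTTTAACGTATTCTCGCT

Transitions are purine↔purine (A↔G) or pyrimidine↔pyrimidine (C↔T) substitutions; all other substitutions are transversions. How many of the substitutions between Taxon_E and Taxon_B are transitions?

Differing sites — 1:T/A (Tv); 2:G/C (Tv); 4:G/T (Tv); 5:T/G (Tv); 8:G/T (Tv); 17:G/T (Tv); 18:C/T (Ti); 30:A/C (Tv).
Of the 8 differences, 1 transition and 7 transversions, so the answer is 1.

1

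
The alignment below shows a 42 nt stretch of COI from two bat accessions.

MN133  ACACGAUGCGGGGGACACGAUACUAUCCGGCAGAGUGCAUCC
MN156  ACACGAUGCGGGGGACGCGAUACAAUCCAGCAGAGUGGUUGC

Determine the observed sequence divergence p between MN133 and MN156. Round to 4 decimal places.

Differing sites — 17:A/G; 24:U/A; 29:G/A; 38:C/G; 39:A/U; 41:C/G.
There are 6 differences over 42 sites, so p = 6/42 = 0.1429.

0.1429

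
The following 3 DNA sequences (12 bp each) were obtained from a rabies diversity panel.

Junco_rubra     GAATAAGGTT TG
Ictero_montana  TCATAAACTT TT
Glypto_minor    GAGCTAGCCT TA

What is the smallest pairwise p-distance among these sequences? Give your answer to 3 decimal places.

0.417

Pairwise Hamming distances:
  Junco_rubra vs Ictero_montana: 5
  Junco_rubra vs Glypto_minor: 6
  Ictero_montana vs Glypto_minor: 8
The smallest is 5 mismatches, between Junco_rubra and Ictero_montana; p = 5/12 = 0.417.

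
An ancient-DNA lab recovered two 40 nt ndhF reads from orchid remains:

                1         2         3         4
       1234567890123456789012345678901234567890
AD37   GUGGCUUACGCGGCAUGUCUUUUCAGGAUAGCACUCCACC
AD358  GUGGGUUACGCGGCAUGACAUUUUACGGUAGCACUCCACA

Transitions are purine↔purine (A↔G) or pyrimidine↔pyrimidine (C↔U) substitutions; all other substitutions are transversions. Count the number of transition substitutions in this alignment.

2

Mismatches occur at site 5 (C↔G, transversion), site 18 (U↔A, transversion), site 20 (U↔A, transversion), site 24 (C↔U, transition), site 26 (G↔C, transversion), site 28 (A↔G, transition), site 40 (C↔A, transversion).
Of the 7 differences, 2 transitions and 5 transversions, so the answer is 2.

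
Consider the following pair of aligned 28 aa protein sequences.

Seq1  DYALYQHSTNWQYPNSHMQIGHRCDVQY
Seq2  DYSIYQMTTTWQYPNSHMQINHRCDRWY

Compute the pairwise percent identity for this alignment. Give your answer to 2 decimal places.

71.43%

Mismatches occur at site 3 (A↔S), site 4 (L↔I), site 7 (H↔M), site 8 (S↔T), site 10 (N↔T), site 21 (G↔N), site 26 (V↔R), site 27 (Q↔W).
20 of the 28 sites match, so the percent identity is 20/28 × 100 = 71.43%.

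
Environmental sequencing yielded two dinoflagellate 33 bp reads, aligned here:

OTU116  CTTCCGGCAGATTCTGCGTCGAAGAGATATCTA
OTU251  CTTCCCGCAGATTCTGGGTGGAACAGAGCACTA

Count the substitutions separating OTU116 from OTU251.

Differing sites — 6:G/C; 17:C/G; 20:C/G; 24:G/C; 28:T/G; 29:A/C; 30:T/A.
That gives 7 mismatches out of 33 aligned sites, so the Hamming distance is 7.

7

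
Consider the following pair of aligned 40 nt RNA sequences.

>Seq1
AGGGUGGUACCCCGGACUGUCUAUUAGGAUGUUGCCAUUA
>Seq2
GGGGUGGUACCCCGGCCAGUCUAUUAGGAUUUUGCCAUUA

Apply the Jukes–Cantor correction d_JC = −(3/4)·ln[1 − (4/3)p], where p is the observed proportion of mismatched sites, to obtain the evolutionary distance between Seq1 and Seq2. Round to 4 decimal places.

The sequences differ at positions 1 (A/G), 16 (A/C), 18 (U/A), 31 (G/U).
p = 4/40 = 0.100000.
d = −0.75 · ln(1 − (4/3)·0.100000) = −0.75 · ln(0.866667) = −0.75 · (-0.143100) = 0.1073.

0.1073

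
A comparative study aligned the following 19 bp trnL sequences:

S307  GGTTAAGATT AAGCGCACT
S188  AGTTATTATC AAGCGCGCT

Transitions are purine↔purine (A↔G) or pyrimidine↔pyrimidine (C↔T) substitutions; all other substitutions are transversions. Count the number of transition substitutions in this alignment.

3

The sequences differ at positions 1 (G/A, transition), 6 (A/T, transversion), 7 (G/T, transversion), 10 (T/C, transition), 17 (A/G, transition).
Of the 5 differences, 3 transitions and 2 transversions, so the answer is 3.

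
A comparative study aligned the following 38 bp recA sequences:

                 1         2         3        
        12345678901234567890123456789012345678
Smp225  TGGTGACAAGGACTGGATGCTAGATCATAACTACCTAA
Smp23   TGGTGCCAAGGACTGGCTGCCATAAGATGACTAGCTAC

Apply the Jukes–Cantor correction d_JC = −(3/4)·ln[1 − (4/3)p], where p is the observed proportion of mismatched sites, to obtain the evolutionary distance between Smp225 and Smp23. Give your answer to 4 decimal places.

0.2846

The sequences differ at positions 6 (A/C), 17 (A/C), 21 (T/C), 23 (G/T), 25 (T/A), 26 (C/G), 29 (A/G), 34 (C/G), 38 (A/C).
p = 9/38 = 0.236842.
d = −0.75 · ln(1 − (4/3)·0.236842) = −0.75 · ln(0.684211) = −0.75 · (-0.379489) = 0.2846.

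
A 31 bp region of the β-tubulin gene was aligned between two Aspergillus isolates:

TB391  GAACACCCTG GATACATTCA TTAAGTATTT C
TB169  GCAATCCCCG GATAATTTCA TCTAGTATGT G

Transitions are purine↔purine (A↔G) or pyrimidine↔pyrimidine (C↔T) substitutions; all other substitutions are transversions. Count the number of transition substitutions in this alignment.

The sequences differ at positions 2 (A/C, transversion), 4 (C/A, transversion), 5 (A/T, transversion), 9 (T/C, transition), 15 (C/A, transversion), 16 (A/T, transversion), 22 (T/C, transition), 23 (A/T, transversion), 29 (T/G, transversion), 31 (C/G, transversion).
Of the 10 differences, 2 transitions and 8 transversions, so the answer is 2.

2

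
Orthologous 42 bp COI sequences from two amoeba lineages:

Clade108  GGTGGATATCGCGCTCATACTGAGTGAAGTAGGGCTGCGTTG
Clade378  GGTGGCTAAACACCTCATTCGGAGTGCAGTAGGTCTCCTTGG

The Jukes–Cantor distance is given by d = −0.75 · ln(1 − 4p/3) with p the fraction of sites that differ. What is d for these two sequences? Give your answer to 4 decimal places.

0.3992

The sequences differ at positions 6 (A/C), 9 (T/A), 10 (C/A), 11 (G/C), 12 (C/A), 13 (G/C), 19 (A/T), 21 (T/G), 27 (A/C), 34 (G/T), 37 (G/C), 39 (G/T), 41 (T/G).
p = 13/42 = 0.309524.
d = −0.75 · ln(1 − (4/3)·0.309524) = −0.75 · ln(0.587301) = −0.75 · (-0.532218) = 0.3992.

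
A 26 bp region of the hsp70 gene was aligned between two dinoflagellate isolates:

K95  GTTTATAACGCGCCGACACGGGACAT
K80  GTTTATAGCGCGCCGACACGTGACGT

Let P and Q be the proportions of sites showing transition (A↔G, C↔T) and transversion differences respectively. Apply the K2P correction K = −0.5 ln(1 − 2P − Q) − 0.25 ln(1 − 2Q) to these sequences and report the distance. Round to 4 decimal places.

0.1268

Mismatches occur at site 8 (A↔G, transition), site 21 (G↔T, transversion), site 25 (A↔G, transition).
Of the 3 differences, 2 transitions and 1 transversion over 26 sites: P = 2/26 = 0.076923, Q = 1/26 = 0.038462.
d = −0.5·ln(0.807692) − 0.25·ln(0.923076) = −0.5·(-0.213574) − 0.25·(-0.080044) = 0.1268.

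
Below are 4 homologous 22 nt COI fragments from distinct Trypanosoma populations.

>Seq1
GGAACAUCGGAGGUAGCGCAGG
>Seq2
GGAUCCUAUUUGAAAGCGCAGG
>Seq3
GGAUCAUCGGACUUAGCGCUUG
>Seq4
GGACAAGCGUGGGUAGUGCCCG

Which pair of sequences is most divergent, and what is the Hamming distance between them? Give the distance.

12

Pairwise Hamming distances:
  Seq1 vs Seq2: 8
  Seq1 vs Seq3: 5
  Seq1 vs Seq4: 8
  Seq2 vs Seq3: 10
  Seq2 vs Seq4: 12
  Seq3 vs Seq4: 10
The largest is 12, between Seq2 and Seq4.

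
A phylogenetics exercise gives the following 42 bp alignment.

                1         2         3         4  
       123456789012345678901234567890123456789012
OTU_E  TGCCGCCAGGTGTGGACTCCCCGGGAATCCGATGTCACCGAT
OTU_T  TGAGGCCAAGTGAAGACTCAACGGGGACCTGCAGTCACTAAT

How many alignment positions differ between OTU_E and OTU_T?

Differing sites — 3:C/A; 4:C/G; 9:G/A; 13:T/A; 14:G/A; 20:C/A; 21:C/A; 26:A/G; 28:T/C; 30:C/T; 32:A/C; 33:T/A; 39:C/T; 40:G/A.
That gives 14 mismatches out of 42 aligned sites, so the Hamming distance is 14.

14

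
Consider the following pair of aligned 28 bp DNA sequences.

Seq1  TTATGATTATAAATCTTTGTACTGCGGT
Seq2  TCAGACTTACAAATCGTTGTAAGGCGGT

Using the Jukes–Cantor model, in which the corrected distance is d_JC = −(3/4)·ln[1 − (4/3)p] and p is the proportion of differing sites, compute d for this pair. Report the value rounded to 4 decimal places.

0.3597

Differing sites — 2:T/C; 4:T/G; 5:G/A; 6:A/C; 10:T/C; 16:T/G; 22:C/A; 23:T/G.
p = 8/28 = 0.285714.
d = −0.75 · ln(1 − (4/3)·0.285714) = −0.75 · ln(0.619048) = −0.75 · (-0.479572) = 0.3597.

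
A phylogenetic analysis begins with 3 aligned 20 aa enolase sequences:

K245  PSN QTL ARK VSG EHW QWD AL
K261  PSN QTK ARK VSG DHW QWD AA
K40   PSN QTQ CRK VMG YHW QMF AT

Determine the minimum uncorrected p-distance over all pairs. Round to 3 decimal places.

0.150

Pairwise Hamming distances:
  K245 vs K261: 3
  K245 vs K40: 7
  K261 vs K40: 7
The smallest is 3 mismatches, between K245 and K261; p = 3/20 = 0.150.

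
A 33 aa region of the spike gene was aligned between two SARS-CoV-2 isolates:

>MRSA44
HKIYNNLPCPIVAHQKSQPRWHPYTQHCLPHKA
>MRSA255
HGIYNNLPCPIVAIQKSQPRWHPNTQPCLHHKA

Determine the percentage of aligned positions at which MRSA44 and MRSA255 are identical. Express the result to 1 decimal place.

84.8%

Mismatches occur at site 2 (K↔G), site 14 (H↔I), site 24 (Y↔N), site 27 (H↔P), site 30 (P↔H).
28 of the 33 sites match, so the percent identity is 28/33 × 100 = 84.8%.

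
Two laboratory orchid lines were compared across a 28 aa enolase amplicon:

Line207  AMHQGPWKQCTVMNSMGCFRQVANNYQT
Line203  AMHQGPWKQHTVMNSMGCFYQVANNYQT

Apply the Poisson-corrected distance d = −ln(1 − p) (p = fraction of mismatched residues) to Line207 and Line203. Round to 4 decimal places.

0.0741

Mismatches occur at site 10 (C↔H), site 20 (R↔Y).
p = 2/28 = 0.071429.
d = −ln(1 − 0.071429) = −ln(0.928571) = 0.0741.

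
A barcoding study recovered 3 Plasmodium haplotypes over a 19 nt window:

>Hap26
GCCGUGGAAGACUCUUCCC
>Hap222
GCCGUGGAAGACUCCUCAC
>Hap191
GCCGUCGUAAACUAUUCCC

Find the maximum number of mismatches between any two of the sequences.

Pairwise Hamming distances:
  Hap26 vs Hap222: 2
  Hap26 vs Hap191: 4
  Hap222 vs Hap191: 6
The largest is 6, between Hap222 and Hap191.

6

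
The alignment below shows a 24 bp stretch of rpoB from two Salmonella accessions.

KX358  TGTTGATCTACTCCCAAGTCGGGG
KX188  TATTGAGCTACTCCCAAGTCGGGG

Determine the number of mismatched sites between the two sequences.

2

Differing sites — 2:G/A; 7:T/G.
That gives 2 mismatches out of 24 aligned sites, so the Hamming distance is 2.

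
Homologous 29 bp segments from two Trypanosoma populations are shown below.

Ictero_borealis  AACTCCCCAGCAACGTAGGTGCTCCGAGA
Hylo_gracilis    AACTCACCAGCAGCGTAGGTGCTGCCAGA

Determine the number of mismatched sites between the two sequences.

The sequences differ at positions 6 (C/A), 13 (A/G), 24 (C/G), 26 (G/C).
That gives 4 mismatches out of 29 aligned sites, so the Hamming distance is 4.

4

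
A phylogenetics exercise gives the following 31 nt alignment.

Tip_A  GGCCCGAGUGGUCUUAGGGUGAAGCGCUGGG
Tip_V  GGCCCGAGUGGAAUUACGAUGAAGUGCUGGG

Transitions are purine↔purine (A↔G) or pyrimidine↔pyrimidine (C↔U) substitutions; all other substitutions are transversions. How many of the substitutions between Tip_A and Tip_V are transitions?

2

The sequences differ at positions 12 (U/A, transversion), 13 (C/A, transversion), 17 (G/C, transversion), 19 (G/A, transition), 25 (C/U, transition).
Of the 5 differences, 2 transitions and 3 transversions, so the answer is 2.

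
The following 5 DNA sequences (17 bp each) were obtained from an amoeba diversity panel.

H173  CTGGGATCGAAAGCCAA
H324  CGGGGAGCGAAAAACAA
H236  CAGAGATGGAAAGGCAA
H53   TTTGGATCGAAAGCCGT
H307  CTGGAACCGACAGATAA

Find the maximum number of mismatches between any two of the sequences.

Pairwise Hamming distances:
  H173 vs H324: 4
  H173 vs H236: 4
  H173 vs H53: 4
  H173 vs H307: 5
  H324 vs H236: 6
  H324 vs H53: 8
  H324 vs H307: 6
  H236 vs H53: 8
  H236 vs H307: 8
  H53 vs H307: 9
The largest is 9, between H53 and H307.

9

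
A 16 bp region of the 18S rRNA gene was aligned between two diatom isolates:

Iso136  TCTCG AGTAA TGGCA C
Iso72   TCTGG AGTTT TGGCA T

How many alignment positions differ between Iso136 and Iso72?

4

The sequences differ at positions 4 (C/G), 9 (A/T), 10 (A/T), 16 (C/T).
That gives 4 mismatches out of 16 aligned sites, so the Hamming distance is 4.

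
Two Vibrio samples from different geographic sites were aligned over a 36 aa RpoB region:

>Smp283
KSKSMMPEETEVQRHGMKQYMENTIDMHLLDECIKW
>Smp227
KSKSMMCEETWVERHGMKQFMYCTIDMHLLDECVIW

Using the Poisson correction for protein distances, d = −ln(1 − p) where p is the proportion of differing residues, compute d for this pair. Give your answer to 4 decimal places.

Mismatches occur at site 7 (P↔C), site 11 (E↔W), site 13 (Q↔E), site 20 (Y↔F), site 22 (E↔Y), site 23 (N↔C), site 34 (I↔V), site 35 (K↔I).
p = 8/36 = 0.222222.
d = −ln(1 − 0.222222) = −ln(0.777778) = 0.2513.

0.2513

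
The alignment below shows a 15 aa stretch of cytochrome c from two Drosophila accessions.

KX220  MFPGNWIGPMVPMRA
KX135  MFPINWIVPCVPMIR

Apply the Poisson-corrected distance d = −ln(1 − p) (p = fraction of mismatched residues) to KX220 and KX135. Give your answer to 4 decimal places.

0.4055

Mismatches occur at site 4 (G↔I), site 8 (G↔V), site 10 (M↔C), site 14 (R↔I), site 15 (A↔R).
p = 5/15 = 0.333333.
d = −ln(1 − 0.333333) = −ln(0.666667) = 0.4055.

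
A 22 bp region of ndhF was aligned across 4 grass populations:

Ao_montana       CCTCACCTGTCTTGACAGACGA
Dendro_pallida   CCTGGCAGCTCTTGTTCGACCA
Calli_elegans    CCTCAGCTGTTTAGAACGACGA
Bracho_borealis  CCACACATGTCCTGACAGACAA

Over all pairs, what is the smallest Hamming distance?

Pairwise Hamming distances:
  Ao_montana vs Dendro_pallida: 9
  Ao_montana vs Calli_elegans: 5
  Ao_montana vs Bracho_borealis: 4
  Dendro_pallida vs Calli_elegans: 11
  Dendro_pallida vs Bracho_borealis: 10
  Calli_elegans vs Bracho_borealis: 9
The smallest is 4, between Ao_montana and Bracho_borealis.

4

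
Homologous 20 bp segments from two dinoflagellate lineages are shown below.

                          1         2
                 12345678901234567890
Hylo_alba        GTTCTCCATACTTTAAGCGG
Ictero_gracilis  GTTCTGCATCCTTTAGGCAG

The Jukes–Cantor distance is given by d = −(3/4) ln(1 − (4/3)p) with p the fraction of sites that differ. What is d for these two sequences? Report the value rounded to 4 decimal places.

0.2326

Mismatches occur at site 6 (C/G), site 10 (A/C), site 16 (A/G), site 19 (G/A).
p = 4/20 = 0.200000.
d = −0.75 · ln(1 − (4/3)·0.200000) = −0.75 · ln(0.733333) = −0.75 · (-0.310155) = 0.2326.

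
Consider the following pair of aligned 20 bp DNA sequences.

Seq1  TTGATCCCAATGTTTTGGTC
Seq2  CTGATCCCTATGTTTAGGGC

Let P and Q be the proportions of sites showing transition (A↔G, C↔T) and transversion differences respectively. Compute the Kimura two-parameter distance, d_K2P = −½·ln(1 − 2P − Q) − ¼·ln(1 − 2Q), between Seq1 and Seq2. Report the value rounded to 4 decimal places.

The sequences differ at positions 1 (T/C, transition), 9 (A/T, transversion), 16 (T/A, transversion), 19 (T/G, transversion).
Of the 4 differences, 1 transition and 3 transversions over 20 sites: P = 1/20 = 0.050000, Q = 3/20 = 0.150000.
d = −0.5·ln(0.750000) − 0.25·ln(0.700000) = −0.5·(-0.287682) − 0.25·(-0.356675) = 0.2330.

0.2330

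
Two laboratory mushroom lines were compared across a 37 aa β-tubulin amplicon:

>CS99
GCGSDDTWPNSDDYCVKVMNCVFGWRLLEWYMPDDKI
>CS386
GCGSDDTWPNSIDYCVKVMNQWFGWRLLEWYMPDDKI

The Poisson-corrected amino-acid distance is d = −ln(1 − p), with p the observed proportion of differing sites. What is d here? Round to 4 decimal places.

0.0846

Differing sites — 12:D/I; 21:C/Q; 22:V/W.
p = 3/37 = 0.081081.
d = −ln(1 − 0.081081) = −ln(0.918919) = 0.0846.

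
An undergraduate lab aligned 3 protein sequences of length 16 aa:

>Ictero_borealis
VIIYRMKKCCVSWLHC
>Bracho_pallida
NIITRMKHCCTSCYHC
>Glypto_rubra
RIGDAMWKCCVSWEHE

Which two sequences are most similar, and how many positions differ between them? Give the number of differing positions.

Pairwise Hamming distances:
  Ictero_borealis vs Bracho_pallida: 6
  Ictero_borealis vs Glypto_rubra: 7
  Bracho_pallida vs Glypto_rubra: 10
The smallest is 6, between Ictero_borealis and Bracho_pallida.

6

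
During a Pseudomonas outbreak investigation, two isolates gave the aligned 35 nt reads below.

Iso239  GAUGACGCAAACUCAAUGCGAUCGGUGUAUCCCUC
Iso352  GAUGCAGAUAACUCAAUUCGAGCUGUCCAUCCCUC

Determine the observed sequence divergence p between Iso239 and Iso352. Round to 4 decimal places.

The sequences differ at positions 5 (A/C), 6 (C/A), 8 (C/A), 9 (A/U), 18 (G/U), 22 (U/G), 24 (G/U), 27 (G/C), 28 (U/C).
There are 9 differences over 35 sites, so p = 9/35 = 0.2571.

0.2571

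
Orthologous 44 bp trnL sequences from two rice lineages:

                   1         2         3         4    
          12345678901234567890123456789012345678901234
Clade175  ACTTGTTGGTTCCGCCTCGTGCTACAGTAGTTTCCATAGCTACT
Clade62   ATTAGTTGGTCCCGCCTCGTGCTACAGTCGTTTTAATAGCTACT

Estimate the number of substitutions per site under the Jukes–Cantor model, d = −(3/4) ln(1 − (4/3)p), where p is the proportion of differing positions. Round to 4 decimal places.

0.1505

Differing sites — 2:C/T; 4:T/A; 11:T/C; 29:A/C; 34:C/T; 35:C/A.
p = 6/44 = 0.136364.
d = −0.75 · ln(1 − (4/3)·0.136364) = −0.75 · ln(0.818181) = −0.75 · (-0.200672) = 0.1505.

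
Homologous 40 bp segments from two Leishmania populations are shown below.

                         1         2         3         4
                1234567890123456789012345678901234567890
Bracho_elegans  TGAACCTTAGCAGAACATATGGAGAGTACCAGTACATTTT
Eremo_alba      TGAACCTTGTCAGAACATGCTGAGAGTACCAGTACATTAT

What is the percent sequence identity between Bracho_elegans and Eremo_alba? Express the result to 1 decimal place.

85.0%

Mismatches occur at site 9 (A→G), site 10 (G→T), site 19 (A→G), site 20 (T→C), site 21 (G→T), site 39 (T→A).
34 of the 40 sites match, so the percent identity is 34/40 × 100 = 85.0%.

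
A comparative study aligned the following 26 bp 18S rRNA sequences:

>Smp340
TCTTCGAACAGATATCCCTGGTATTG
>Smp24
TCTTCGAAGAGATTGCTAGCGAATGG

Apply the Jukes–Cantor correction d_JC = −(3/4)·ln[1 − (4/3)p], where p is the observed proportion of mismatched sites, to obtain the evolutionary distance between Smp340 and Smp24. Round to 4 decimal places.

0.4643

Mismatches occur at site 9 (C→G), site 14 (A→T), site 15 (T→G), site 17 (C→T), site 18 (C→A), site 19 (T→G), site 20 (G→C), site 22 (T→A), site 25 (T→G).
p = 9/26 = 0.346154.
d = −0.75 · ln(1 − (4/3)·0.346154) = −0.75 · ln(0.538461) = −0.75 · (-0.619040) = 0.4643.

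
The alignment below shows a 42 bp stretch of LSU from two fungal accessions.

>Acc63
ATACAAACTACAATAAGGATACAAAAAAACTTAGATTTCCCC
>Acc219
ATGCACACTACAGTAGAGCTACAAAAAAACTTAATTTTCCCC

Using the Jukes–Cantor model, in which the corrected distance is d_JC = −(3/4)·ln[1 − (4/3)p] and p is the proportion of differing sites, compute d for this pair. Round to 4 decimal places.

0.2197

The sequences differ at positions 3 (A/G), 6 (A/C), 13 (A/G), 16 (A/G), 17 (G/A), 19 (A/C), 34 (G/A), 35 (A/T).
p = 8/42 = 0.190476.
d = −0.75 · ln(1 − (4/3)·0.190476) = −0.75 · ln(0.746032) = −0.75 · (-0.292987) = 0.2197.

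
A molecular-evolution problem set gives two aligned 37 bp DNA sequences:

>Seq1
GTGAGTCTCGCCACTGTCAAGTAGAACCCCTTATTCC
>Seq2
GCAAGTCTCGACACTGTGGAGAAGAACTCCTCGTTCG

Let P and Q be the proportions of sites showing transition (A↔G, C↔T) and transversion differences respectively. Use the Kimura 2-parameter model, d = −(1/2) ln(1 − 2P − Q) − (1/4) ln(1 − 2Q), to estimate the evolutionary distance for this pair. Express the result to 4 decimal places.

0.3441

The sequences differ at positions 2 (T/C, transition), 3 (G/A, transition), 11 (C/A, transversion), 18 (C/G, transversion), 19 (A/G, transition), 22 (T/A, transversion), 28 (C/T, transition), 32 (T/C, transition), 33 (A/G, transition), 37 (C/G, transversion).
Of the 10 differences, 6 transitions and 4 transversions over 37 sites: P = 6/37 = 0.162162, Q = 4/37 = 0.108108.
d = −0.5·ln(0.567568) − 0.25·ln(0.783784) = −0.5·(-0.566395) − 0.25·(-0.243622) = 0.3441.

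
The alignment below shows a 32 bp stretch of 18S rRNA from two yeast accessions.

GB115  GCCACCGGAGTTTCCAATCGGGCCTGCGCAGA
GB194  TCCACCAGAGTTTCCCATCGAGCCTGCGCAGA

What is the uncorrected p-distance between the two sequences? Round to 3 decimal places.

0.125

Mismatches occur at site 1 (G→T), site 7 (G→A), site 16 (A→C), site 21 (G→A).
There are 4 differences over 32 sites, so p = 4/32 = 0.125.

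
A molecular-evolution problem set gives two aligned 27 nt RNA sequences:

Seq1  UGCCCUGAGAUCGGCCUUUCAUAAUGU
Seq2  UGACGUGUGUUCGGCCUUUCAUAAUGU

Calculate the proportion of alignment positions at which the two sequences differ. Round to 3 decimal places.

0.148

Mismatches occur at site 3 (C↔A), site 5 (C↔G), site 8 (A↔U), site 10 (A↔U).
There are 4 differences over 27 sites, so p = 4/27 = 0.148.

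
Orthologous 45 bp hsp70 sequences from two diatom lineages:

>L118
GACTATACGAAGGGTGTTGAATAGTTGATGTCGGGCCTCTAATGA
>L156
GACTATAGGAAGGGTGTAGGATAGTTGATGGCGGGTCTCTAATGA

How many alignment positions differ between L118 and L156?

The sequences differ at positions 8 (C/G), 18 (T/A), 20 (A/G), 31 (T/G), 36 (C/T).
That gives 5 mismatches out of 45 aligned sites, so the Hamming distance is 5.

5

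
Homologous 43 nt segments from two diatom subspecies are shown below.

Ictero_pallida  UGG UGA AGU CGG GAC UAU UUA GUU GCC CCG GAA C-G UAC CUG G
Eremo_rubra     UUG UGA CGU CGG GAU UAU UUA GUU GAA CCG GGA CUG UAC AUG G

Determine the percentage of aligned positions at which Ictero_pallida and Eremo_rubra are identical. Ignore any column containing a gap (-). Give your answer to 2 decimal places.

83.33%

Excluding the 1 gap column leaves 42 comparable sites.
The sequences differ at positions 2 (G/U), 7 (A/C), 15 (C/U), 26 (C/A), 27 (C/A), 32 (A/G), 40 (C/A).
35 of the 42 comparable sites match, so the percent identity is 35/42 × 100 = 83.33%.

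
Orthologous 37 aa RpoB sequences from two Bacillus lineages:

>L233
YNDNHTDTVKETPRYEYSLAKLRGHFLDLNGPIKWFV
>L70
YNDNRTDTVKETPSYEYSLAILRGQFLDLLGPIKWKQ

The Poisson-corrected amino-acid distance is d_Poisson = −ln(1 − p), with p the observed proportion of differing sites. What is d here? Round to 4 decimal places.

The sequences differ at positions 5 (H/R), 14 (R/S), 21 (K/I), 25 (H/Q), 30 (N/L), 36 (F/K), 37 (V/Q).
p = 7/37 = 0.189189.
d = −ln(1 − 0.189189) = −ln(0.810811) = 0.2097.

0.2097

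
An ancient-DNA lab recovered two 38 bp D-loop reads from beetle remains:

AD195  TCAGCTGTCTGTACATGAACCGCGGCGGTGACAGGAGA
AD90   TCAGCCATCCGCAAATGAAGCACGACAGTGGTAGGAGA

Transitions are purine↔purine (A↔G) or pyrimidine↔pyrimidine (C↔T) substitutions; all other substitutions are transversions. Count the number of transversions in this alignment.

Differing sites — 6:T/C (Ti); 7:G/A (Ti); 10:T/C (Ti); 12:T/C (Ti); 14:C/A (Tv); 20:C/G (Tv); 22:G/A (Ti); 25:G/A (Ti); 27:G/A (Ti); 31:A/G (Ti); 32:C/T (Ti).
Of the 11 differences, 9 transitions and 2 transversions, so the answer is 2.

2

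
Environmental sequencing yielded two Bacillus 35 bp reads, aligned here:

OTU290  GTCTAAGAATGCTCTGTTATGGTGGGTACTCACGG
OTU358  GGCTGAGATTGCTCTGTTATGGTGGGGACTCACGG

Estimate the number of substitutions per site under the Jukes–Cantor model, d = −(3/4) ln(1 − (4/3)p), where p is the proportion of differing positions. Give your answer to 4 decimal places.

0.1240

Differing sites — 2:T/G; 5:A/G; 9:A/T; 27:T/G.
p = 4/35 = 0.114286.
d = −0.75 · ln(1 − (4/3)·0.114286) = −0.75 · ln(0.847619) = −0.75 · (-0.165324) = 0.1240.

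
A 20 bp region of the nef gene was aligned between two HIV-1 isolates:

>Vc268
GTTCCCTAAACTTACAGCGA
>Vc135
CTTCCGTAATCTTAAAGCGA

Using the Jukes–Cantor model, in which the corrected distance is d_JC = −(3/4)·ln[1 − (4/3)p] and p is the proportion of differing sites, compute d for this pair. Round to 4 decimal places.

Differing sites — 1:G/C; 6:C/G; 10:A/T; 15:C/A.
p = 4/20 = 0.200000.
d = −0.75 · ln(1 − (4/3)·0.200000) = −0.75 · ln(0.733333) = −0.75 · (-0.310155) = 0.2326.

0.2326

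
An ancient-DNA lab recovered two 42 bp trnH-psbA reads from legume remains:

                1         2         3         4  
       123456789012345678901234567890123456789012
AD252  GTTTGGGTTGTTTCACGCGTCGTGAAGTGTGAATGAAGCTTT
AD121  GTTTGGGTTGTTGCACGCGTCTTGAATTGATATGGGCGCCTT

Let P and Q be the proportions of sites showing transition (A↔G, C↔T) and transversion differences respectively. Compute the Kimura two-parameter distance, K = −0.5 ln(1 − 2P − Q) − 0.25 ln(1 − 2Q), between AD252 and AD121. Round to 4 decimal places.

0.2881

Mismatches occur at site 13 (T→G, transversion), site 22 (G→T, transversion), site 27 (G→T, transversion), site 30 (T→A, transversion), site 31 (G→T, transversion), site 33 (A→T, transversion), site 34 (T→G, transversion), site 36 (A→G, transition), site 37 (A→C, transversion), site 40 (T→C, transition).
Of the 10 differences, 2 transitions and 8 transversions over 42 sites: P = 2/42 = 0.047619, Q = 8/42 = 0.190476.
d = −0.5·ln(0.714286) − 0.25·ln(0.619048) = −0.5·(-0.336472) − 0.25·(-0.479572) = 0.2881.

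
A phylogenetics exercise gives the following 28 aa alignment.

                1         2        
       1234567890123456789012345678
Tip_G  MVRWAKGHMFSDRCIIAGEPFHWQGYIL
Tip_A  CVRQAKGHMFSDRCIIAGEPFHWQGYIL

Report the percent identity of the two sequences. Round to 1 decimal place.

The sequences differ at positions 1 (M/C), 4 (W/Q).
26 of the 28 sites match, so the percent identity is 26/28 × 100 = 92.9%.

92.9%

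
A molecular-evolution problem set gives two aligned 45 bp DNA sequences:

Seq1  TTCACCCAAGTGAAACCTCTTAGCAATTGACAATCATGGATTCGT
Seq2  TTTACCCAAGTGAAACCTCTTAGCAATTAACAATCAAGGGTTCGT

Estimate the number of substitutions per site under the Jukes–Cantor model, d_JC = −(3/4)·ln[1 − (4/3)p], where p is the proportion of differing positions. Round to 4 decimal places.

Differing sites — 3:C/T; 29:G/A; 37:T/A; 40:A/G.
p = 4/45 = 0.088889.
d = −0.75 · ln(1 − (4/3)·0.088889) = −0.75 · ln(0.881481) = −0.75 · (-0.126152) = 0.0946.

0.0946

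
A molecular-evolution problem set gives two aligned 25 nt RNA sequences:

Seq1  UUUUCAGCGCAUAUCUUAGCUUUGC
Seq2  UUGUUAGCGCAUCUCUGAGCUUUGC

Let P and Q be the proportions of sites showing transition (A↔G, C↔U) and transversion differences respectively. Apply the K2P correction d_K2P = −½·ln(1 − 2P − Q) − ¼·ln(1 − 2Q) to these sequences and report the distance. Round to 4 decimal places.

Differing sites — 3:U/G (Tv); 5:C/U (Ti); 13:A/C (Tv); 17:U/G (Tv).
Of the 4 differences, 1 transition and 3 transversions over 25 sites: P = 1/25 = 0.040000, Q = 3/25 = 0.120000.
d = −0.5·ln(0.800000) − 0.25·ln(0.760000) = −0.5·(-0.223144) − 0.25·(-0.274437) = 0.1802.

0.1802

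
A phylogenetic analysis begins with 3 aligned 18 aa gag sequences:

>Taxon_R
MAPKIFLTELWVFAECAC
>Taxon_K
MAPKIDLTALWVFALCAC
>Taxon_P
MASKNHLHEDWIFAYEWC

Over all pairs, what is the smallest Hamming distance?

3

Pairwise Hamming distances:
  Taxon_R vs Taxon_K: 3
  Taxon_R vs Taxon_P: 9
  Taxon_K vs Taxon_P: 10
The smallest is 3, between Taxon_R and Taxon_K.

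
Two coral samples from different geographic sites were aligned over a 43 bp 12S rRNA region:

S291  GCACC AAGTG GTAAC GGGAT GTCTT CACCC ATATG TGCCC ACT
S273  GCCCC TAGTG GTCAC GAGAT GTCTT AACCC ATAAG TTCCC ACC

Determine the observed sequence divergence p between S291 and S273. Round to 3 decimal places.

0.186

The sequences differ at positions 3 (A/C), 6 (A/T), 13 (A/C), 17 (G/A), 26 (C/A), 34 (T/A), 37 (G/T), 43 (T/C).
There are 8 differences over 43 sites, so p = 8/43 = 0.186.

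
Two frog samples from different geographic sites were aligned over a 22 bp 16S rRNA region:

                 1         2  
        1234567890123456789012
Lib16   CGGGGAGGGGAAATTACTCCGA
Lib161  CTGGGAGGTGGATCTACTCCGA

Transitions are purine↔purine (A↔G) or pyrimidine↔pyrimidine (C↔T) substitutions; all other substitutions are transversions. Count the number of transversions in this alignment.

Mismatches occur at site 2 (G→T, transversion), site 9 (G→T, transversion), site 11 (A→G, transition), site 13 (A→T, transversion), site 14 (T→C, transition).
Of the 5 differences, 2 transitions and 3 transversions, so the answer is 3.

3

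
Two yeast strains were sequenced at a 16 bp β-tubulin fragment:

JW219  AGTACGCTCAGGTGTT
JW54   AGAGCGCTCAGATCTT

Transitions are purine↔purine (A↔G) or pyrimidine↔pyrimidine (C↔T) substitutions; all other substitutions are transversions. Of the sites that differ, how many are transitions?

Mismatches occur at site 3 (T→A, transversion), site 4 (A→G, transition), site 12 (G→A, transition), site 14 (G→C, transversion).
Of the 4 differences, 2 transitions and 2 transversions, so the answer is 2.

2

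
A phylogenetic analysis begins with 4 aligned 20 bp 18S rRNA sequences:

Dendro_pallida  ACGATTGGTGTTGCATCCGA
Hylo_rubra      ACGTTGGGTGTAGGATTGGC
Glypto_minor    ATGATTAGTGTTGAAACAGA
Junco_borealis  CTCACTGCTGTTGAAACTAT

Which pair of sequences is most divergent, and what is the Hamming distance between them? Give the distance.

Pairwise Hamming distances:
  Dendro_pallida vs Hylo_rubra: 7
  Dendro_pallida vs Glypto_minor: 5
  Dendro_pallida vs Junco_borealis: 10
  Hylo_rubra vs Glypto_minor: 10
  Hylo_rubra vs Junco_borealis: 14
  Glypto_minor vs Junco_borealis: 8
The largest is 14, between Hylo_rubra and Junco_borealis.

14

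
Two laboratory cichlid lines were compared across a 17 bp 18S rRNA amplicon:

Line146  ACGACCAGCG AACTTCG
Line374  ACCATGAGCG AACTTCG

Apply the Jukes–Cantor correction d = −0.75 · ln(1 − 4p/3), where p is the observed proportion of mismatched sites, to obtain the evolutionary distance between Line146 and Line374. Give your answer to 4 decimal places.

0.2012

Mismatches occur at site 3 (G→C), site 5 (C→T), site 6 (C→G).
p = 3/17 = 0.176471.
d = −0.75 · ln(1 − (4/3)·0.176471) = −0.75 · ln(0.764705) = −0.75 · (-0.268265) = 0.2012.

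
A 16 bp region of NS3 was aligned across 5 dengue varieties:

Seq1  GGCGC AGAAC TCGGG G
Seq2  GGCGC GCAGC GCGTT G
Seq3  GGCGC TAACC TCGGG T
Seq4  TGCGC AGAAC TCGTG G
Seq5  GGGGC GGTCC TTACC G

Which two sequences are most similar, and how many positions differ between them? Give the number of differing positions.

2

Pairwise Hamming distances:
  Seq1 vs Seq2: 6
  Seq1 vs Seq3: 4
  Seq1 vs Seq4: 2
  Seq1 vs Seq5: 8
  Seq2 vs Seq3: 7
  Seq2 vs Seq4: 6
  Seq2 vs Seq5: 9
  Seq3 vs Seq4: 6
  Seq3 vs Seq5: 9
  Seq4 vs Seq5: 9
The smallest is 2, between Seq1 and Seq4.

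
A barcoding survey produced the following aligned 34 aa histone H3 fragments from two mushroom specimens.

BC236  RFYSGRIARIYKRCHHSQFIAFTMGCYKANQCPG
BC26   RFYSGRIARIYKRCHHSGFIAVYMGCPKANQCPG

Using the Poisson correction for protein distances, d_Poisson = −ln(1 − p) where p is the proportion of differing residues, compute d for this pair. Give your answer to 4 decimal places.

0.1252

The sequences differ at positions 18 (Q/G), 22 (F/V), 23 (T/Y), 27 (Y/P).
p = 4/34 = 0.117647.
d = −ln(1 − 0.117647) = −ln(0.882353) = 0.1252.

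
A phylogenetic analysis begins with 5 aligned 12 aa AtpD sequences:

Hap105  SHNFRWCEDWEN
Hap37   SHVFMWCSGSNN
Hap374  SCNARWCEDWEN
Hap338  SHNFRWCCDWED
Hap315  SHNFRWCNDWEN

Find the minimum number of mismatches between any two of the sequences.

1

Pairwise Hamming distances:
  Hap105 vs Hap37: 6
  Hap105 vs Hap374: 2
  Hap105 vs Hap338: 2
  Hap105 vs Hap315: 1
  Hap37 vs Hap374: 8
  Hap37 vs Hap338: 7
  Hap37 vs Hap315: 6
  Hap374 vs Hap338: 4
  Hap374 vs Hap315: 3
  Hap338 vs Hap315: 2
The smallest is 1, between Hap105 and Hap315.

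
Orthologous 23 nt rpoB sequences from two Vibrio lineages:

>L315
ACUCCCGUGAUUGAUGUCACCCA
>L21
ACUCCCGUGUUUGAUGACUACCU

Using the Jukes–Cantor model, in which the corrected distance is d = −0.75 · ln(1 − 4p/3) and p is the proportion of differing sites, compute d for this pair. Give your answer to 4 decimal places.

0.2567

Mismatches occur at site 10 (A→U), site 17 (U→A), site 19 (A→U), site 20 (C→A), site 23 (A→U).
p = 5/23 = 0.217391.
d = −0.75 · ln(1 − (4/3)·0.217391) = −0.75 · ln(0.710145) = −0.75 · (-0.342286) = 0.2567.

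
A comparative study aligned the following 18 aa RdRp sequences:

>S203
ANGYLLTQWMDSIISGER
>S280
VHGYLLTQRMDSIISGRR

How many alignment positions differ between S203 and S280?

4

The sequences differ at positions 1 (A/V), 2 (N/H), 9 (W/R), 17 (E/R).
That gives 4 mismatches out of 18 aligned sites, so the Hamming distance is 4.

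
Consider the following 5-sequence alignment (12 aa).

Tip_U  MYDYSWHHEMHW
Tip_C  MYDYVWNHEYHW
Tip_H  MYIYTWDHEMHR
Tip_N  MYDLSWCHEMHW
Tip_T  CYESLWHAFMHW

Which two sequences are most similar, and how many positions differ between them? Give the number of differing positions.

Pairwise Hamming distances:
  Tip_U vs Tip_C: 3
  Tip_U vs Tip_H: 4
  Tip_U vs Tip_N: 2
  Tip_U vs Tip_T: 6
  Tip_C vs Tip_H: 5
  Tip_C vs Tip_N: 4
  Tip_C vs Tip_T: 8
  Tip_H vs Tip_N: 5
  Tip_H vs Tip_T: 8
  Tip_N vs Tip_T: 7
The smallest is 2, between Tip_U and Tip_N.

2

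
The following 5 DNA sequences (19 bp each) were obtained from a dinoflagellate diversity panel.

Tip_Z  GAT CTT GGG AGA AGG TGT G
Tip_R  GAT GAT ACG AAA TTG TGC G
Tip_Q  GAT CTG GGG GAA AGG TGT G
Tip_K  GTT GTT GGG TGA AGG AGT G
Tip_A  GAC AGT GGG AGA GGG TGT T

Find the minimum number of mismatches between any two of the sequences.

Pairwise Hamming distances:
  Tip_Z vs Tip_R: 8
  Tip_Z vs Tip_Q: 3
  Tip_Z vs Tip_K: 4
  Tip_Z vs Tip_A: 5
  Tip_R vs Tip_Q: 9
  Tip_R vs Tip_K: 10
  Tip_R vs Tip_A: 10
  Tip_Q vs Tip_K: 6
  Tip_Q vs Tip_A: 8
  Tip_K vs Tip_A: 8
The smallest is 3, between Tip_Z and Tip_Q.

3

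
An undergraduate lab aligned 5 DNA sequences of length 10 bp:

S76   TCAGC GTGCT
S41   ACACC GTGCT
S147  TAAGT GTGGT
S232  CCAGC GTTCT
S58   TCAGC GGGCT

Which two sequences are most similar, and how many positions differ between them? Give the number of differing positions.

Pairwise Hamming distances:
  S76 vs S41: 2
  S76 vs S147: 3
  S76 vs S232: 2
  S76 vs S58: 1
  S41 vs S147: 5
  S41 vs S232: 3
  S41 vs S58: 3
  S147 vs S232: 5
  S147 vs S58: 4
  S232 vs S58: 3
The smallest is 1, between S76 and S58.

1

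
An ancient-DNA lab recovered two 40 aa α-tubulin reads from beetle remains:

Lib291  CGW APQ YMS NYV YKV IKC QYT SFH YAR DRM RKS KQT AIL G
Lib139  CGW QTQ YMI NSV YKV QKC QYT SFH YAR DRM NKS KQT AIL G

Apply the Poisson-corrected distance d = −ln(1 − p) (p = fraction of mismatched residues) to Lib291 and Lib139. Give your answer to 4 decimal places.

0.1625

Differing sites — 4:A/Q; 5:P/T; 9:S/I; 11:Y/S; 16:I/Q; 31:R/N.
p = 6/40 = 0.150000.
d = −ln(1 − 0.150000) = −ln(0.850000) = 0.1625.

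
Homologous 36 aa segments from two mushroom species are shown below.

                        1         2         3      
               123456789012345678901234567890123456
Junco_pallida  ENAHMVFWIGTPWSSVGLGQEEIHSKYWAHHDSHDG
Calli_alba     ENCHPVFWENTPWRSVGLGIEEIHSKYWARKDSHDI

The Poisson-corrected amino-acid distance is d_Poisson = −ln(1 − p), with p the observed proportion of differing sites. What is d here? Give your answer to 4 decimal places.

0.2877

The sequences differ at positions 3 (A/C), 5 (M/P), 9 (I/E), 10 (G/N), 14 (S/R), 20 (Q/I), 30 (H/R), 31 (H/K), 36 (G/I).
p = 9/36 = 0.250000.
d = −ln(1 − 0.250000) = −ln(0.750000) = 0.2877.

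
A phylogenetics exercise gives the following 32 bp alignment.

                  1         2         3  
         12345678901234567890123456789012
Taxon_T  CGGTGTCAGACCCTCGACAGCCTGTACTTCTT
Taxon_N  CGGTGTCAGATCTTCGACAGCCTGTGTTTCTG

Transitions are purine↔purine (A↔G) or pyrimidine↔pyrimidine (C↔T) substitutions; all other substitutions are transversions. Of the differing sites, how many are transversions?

Differing sites — 11:C/T (Ti); 13:C/T (Ti); 26:A/G (Ti); 27:C/T (Ti); 32:T/G (Tv).
Of the 5 differences, 4 transitions and 1 transversion, so the answer is 1.

1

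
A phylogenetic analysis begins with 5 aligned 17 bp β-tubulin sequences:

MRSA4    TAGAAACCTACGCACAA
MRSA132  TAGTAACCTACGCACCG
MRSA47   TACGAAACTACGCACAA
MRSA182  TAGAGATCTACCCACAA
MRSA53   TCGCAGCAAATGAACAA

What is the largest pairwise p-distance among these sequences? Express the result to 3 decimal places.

0.588

Pairwise Hamming distances:
  MRSA4 vs MRSA132: 3
  MRSA4 vs MRSA47: 3
  MRSA4 vs MRSA182: 3
  MRSA4 vs MRSA53: 7
  MRSA132 vs MRSA47: 5
  MRSA132 vs MRSA182: 6
  MRSA132 vs MRSA53: 9
  MRSA47 vs MRSA182: 5
  MRSA47 vs MRSA53: 9
  MRSA182 vs MRSA53: 10
The largest is 10 mismatches, between MRSA182 and MRSA53; p = 10/17 = 0.588.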